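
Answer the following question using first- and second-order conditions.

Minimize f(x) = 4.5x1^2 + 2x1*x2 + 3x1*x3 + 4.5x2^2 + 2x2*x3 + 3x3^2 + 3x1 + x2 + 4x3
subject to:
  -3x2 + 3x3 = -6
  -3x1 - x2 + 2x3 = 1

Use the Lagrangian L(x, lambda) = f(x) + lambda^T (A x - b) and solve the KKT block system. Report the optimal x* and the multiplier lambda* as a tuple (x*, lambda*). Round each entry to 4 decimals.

Form the Lagrangian:
  L(x, lambda) = (1/2) x^T Q x + c^T x + lambda^T (A x - b)
Stationarity (grad_x L = 0): Q x + c + A^T lambda = 0.
Primal feasibility: A x = b.

This gives the KKT block system:
  [ Q   A^T ] [ x     ]   [-c ]
  [ A    0  ] [ lambda ] = [ b ]

Solving the linear system:
  x*      = (-1.3048, 1.0857, -0.9143)
  lambda* = (3.146, -3.1048)
  f(x*)   = 7.7476

x* = (-1.3048, 1.0857, -0.9143), lambda* = (3.146, -3.1048)


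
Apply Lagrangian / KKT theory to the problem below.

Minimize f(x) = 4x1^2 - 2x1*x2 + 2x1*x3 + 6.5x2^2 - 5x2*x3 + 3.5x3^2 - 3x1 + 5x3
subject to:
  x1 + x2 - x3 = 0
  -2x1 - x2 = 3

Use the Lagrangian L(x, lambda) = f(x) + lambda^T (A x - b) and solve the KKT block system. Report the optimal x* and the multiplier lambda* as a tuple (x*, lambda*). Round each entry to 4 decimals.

Form the Lagrangian:
  L(x, lambda) = (1/2) x^T Q x + c^T x + lambda^T (A x - b)
Stationarity (grad_x L = 0): Q x + c + A^T lambda = 0.
Primal feasibility: A x = b.

This gives the KKT block system:
  [ Q   A^T ] [ x     ]   [-c ]
  [ A    0  ] [ lambda ] = [ b ]

Solving the linear system:
  x*      = (-0.902, -1.1961, -2.098)
  lambda* = (-5.5098, -8.7647)
  f(x*)   = 9.2549

x* = (-0.902, -1.1961, -2.098), lambda* = (-5.5098, -8.7647)


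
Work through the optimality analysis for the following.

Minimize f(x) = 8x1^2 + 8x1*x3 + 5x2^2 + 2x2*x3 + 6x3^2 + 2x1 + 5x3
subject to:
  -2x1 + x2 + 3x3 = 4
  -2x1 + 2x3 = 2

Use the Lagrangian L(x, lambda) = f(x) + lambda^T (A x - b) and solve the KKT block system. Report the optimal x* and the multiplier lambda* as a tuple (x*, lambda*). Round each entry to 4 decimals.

Form the Lagrangian:
  L(x, lambda) = (1/2) x^T Q x + c^T x + lambda^T (A x - b)
Stationarity (grad_x L = 0): Q x + c + A^T lambda = 0.
Primal feasibility: A x = b.

This gives the KKT block system:
  [ Q   A^T ] [ x     ]   [-c ]
  [ A    0  ] [ lambda ] = [ b ]

Solving the linear system:
  x*      = (-0.34, 1.34, 0.66)
  lambda* = (-14.72, 15.64)
  f(x*)   = 15.11

x* = (-0.34, 1.34, 0.66), lambda* = (-14.72, 15.64)


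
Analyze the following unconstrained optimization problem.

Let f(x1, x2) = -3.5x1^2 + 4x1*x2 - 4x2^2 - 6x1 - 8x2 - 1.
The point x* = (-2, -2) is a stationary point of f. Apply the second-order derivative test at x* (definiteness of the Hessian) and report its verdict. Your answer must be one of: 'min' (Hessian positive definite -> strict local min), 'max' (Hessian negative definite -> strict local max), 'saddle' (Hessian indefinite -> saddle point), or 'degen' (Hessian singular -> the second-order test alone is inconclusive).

Compute the Hessian H = grad^2 f:
  H = [[-7, 4], [4, -8]]
Verify stationarity: grad f(x*) = H x* + g = (0, 0).
Eigenvalues of H: -11.5311, -3.4689.
Both eigenvalues < 0, so H is negative definite -> x* is a strict local max.

max


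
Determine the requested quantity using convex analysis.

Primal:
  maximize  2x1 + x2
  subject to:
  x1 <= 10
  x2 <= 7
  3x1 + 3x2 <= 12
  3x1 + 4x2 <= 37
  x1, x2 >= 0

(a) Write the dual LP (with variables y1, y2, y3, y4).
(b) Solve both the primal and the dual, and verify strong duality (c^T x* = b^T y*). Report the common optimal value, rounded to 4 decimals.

The standard primal-dual pair for 'max c^T x s.t. A x <= b, x >= 0' is:
  Dual:  min b^T y  s.t.  A^T y >= c,  y >= 0.

So the dual LP is:
  minimize  10y1 + 7y2 + 12y3 + 37y4
  subject to:
    y1 + 3y3 + 3y4 >= 2
    y2 + 3y3 + 4y4 >= 1
    y1, y2, y3, y4 >= 0

Solving the primal: x* = (4, 0).
  primal value c^T x* = 8.
Solving the dual: y* = (0, 0, 0.6667, 0).
  dual value b^T y* = 8.
Strong duality: c^T x* = b^T y*. Confirmed.

8


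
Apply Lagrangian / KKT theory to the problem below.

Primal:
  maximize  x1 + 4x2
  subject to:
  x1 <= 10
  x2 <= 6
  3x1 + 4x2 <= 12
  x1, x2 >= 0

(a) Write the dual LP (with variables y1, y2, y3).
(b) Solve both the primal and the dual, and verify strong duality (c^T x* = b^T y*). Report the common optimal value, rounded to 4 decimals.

The standard primal-dual pair for 'max c^T x s.t. A x <= b, x >= 0' is:
  Dual:  min b^T y  s.t.  A^T y >= c,  y >= 0.

So the dual LP is:
  minimize  10y1 + 6y2 + 12y3
  subject to:
    y1 + 3y3 >= 1
    y2 + 4y3 >= 4
    y1, y2, y3 >= 0

Solving the primal: x* = (0, 3).
  primal value c^T x* = 12.
Solving the dual: y* = (0, 0, 1).
  dual value b^T y* = 12.
Strong duality: c^T x* = b^T y*. Confirmed.

12


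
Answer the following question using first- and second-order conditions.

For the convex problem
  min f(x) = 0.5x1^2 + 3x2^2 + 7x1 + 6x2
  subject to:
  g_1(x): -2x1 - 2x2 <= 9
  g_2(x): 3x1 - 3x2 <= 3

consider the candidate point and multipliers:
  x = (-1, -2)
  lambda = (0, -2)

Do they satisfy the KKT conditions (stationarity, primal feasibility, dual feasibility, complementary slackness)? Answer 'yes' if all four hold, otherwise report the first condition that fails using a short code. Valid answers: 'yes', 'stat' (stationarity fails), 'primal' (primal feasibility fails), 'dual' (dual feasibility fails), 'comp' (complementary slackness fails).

Gradient of f: grad f(x) = Q x + c = (6, -6)
Constraint values g_i(x) = a_i^T x - b_i:
  g_1((-1, -2)) = -3
  g_2((-1, -2)) = 0
Stationarity residual: grad f(x) + sum_i lambda_i a_i = (0, 0)
  -> stationarity OK
Primal feasibility (all g_i <= 0): OK
Dual feasibility (all lambda_i >= 0): FAILS
Complementary slackness (lambda_i * g_i(x) = 0 for all i): OK

Verdict: the first failing condition is dual_feasibility -> dual.

dual


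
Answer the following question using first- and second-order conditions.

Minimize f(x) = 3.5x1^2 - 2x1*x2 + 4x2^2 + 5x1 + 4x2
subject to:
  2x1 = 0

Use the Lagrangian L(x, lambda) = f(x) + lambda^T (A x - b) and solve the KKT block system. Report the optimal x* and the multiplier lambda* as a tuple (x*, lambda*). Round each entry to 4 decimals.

Form the Lagrangian:
  L(x, lambda) = (1/2) x^T Q x + c^T x + lambda^T (A x - b)
Stationarity (grad_x L = 0): Q x + c + A^T lambda = 0.
Primal feasibility: A x = b.

This gives the KKT block system:
  [ Q   A^T ] [ x     ]   [-c ]
  [ A    0  ] [ lambda ] = [ b ]

Solving the linear system:
  x*      = (0, -0.5)
  lambda* = (-3)
  f(x*)   = -1

x* = (0, -0.5), lambda* = (-3)


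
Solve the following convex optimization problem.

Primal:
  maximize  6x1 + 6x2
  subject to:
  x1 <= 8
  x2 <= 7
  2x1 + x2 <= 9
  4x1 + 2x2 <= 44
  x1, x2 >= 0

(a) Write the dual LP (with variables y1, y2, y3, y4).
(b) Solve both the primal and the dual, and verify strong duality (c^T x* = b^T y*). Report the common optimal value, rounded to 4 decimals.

The standard primal-dual pair for 'max c^T x s.t. A x <= b, x >= 0' is:
  Dual:  min b^T y  s.t.  A^T y >= c,  y >= 0.

So the dual LP is:
  minimize  8y1 + 7y2 + 9y3 + 44y4
  subject to:
    y1 + 2y3 + 4y4 >= 6
    y2 + y3 + 2y4 >= 6
    y1, y2, y3, y4 >= 0

Solving the primal: x* = (1, 7).
  primal value c^T x* = 48.
Solving the dual: y* = (0, 3, 3, 0).
  dual value b^T y* = 48.
Strong duality: c^T x* = b^T y*. Confirmed.

48


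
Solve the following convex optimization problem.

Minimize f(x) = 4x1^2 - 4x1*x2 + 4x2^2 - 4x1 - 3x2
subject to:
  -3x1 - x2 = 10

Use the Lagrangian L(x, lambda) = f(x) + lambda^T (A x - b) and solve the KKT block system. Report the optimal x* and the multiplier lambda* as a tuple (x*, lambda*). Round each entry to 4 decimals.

Form the Lagrangian:
  L(x, lambda) = (1/2) x^T Q x + c^T x + lambda^T (A x - b)
Stationarity (grad_x L = 0): Q x + c + A^T lambda = 0.
Primal feasibility: A x = b.

This gives the KKT block system:
  [ Q   A^T ] [ x     ]   [-c ]
  [ A    0  ] [ lambda ] = [ b ]

Solving the linear system:
  x*      = (-2.7404, -1.7788)
  lambda* = (-6.2692)
  f(x*)   = 39.4952

x* = (-2.7404, -1.7788), lambda* = (-6.2692)


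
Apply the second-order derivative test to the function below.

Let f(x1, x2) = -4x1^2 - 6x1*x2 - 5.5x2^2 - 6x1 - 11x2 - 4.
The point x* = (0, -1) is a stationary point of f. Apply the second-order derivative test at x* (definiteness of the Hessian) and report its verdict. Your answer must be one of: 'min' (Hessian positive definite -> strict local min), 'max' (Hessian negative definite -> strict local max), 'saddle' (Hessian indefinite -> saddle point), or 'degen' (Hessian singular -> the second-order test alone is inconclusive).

Compute the Hessian H = grad^2 f:
  H = [[-8, -6], [-6, -11]]
Verify stationarity: grad f(x*) = H x* + g = (0, 0).
Eigenvalues of H: -15.6847, -3.3153.
Both eigenvalues < 0, so H is negative definite -> x* is a strict local max.

max


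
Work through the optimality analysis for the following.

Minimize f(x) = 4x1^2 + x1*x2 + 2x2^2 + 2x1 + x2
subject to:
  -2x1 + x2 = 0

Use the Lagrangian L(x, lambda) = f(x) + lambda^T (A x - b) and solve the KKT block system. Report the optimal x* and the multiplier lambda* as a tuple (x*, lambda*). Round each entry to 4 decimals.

Form the Lagrangian:
  L(x, lambda) = (1/2) x^T Q x + c^T x + lambda^T (A x - b)
Stationarity (grad_x L = 0): Q x + c + A^T lambda = 0.
Primal feasibility: A x = b.

This gives the KKT block system:
  [ Q   A^T ] [ x     ]   [-c ]
  [ A    0  ] [ lambda ] = [ b ]

Solving the linear system:
  x*      = (-0.1429, -0.2857)
  lambda* = (0.2857)
  f(x*)   = -0.2857

x* = (-0.1429, -0.2857), lambda* = (0.2857)


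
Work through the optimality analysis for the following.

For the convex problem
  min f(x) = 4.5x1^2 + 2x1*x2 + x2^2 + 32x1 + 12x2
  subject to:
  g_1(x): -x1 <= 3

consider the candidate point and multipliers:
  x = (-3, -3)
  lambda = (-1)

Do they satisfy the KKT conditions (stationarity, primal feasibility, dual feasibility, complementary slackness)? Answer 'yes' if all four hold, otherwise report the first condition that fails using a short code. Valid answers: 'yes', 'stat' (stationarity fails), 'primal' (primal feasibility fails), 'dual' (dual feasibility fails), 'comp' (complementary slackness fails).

Gradient of f: grad f(x) = Q x + c = (-1, 0)
Constraint values g_i(x) = a_i^T x - b_i:
  g_1((-3, -3)) = 0
Stationarity residual: grad f(x) + sum_i lambda_i a_i = (0, 0)
  -> stationarity OK
Primal feasibility (all g_i <= 0): OK
Dual feasibility (all lambda_i >= 0): FAILS
Complementary slackness (lambda_i * g_i(x) = 0 for all i): OK

Verdict: the first failing condition is dual_feasibility -> dual.

dual


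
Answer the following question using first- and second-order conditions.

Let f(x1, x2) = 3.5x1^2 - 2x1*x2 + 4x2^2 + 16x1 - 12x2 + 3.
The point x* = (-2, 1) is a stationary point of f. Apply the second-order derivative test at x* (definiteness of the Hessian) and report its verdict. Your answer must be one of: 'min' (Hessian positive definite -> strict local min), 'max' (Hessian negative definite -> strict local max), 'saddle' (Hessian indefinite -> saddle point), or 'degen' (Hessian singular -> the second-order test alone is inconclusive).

Compute the Hessian H = grad^2 f:
  H = [[7, -2], [-2, 8]]
Verify stationarity: grad f(x*) = H x* + g = (0, 0).
Eigenvalues of H: 5.4384, 9.5616.
Both eigenvalues > 0, so H is positive definite -> x* is a strict local min.

min


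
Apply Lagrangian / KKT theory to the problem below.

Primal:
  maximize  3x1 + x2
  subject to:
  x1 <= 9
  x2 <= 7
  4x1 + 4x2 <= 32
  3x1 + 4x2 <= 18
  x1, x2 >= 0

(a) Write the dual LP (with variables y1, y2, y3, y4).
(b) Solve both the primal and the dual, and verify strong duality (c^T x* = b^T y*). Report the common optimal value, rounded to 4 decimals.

The standard primal-dual pair for 'max c^T x s.t. A x <= b, x >= 0' is:
  Dual:  min b^T y  s.t.  A^T y >= c,  y >= 0.

So the dual LP is:
  minimize  9y1 + 7y2 + 32y3 + 18y4
  subject to:
    y1 + 4y3 + 3y4 >= 3
    y2 + 4y3 + 4y4 >= 1
    y1, y2, y3, y4 >= 0

Solving the primal: x* = (6, 0).
  primal value c^T x* = 18.
Solving the dual: y* = (0, 0, 0, 1).
  dual value b^T y* = 18.
Strong duality: c^T x* = b^T y*. Confirmed.

18


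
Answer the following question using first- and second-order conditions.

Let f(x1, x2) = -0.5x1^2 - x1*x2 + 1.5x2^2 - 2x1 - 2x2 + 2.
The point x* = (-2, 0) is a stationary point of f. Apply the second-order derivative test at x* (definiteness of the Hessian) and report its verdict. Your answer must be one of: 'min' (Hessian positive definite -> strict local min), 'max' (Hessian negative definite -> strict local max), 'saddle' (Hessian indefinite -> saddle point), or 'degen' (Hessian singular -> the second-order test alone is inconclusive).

Compute the Hessian H = grad^2 f:
  H = [[-1, -1], [-1, 3]]
Verify stationarity: grad f(x*) = H x* + g = (0, 0).
Eigenvalues of H: -1.2361, 3.2361.
Eigenvalues have mixed signs, so H is indefinite -> x* is a saddle point.

saddle


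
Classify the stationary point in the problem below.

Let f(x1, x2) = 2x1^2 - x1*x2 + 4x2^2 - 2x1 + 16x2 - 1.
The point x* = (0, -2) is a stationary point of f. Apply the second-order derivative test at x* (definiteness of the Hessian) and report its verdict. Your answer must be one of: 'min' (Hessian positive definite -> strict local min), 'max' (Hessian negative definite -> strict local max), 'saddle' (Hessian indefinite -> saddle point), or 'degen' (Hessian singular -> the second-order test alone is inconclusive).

Compute the Hessian H = grad^2 f:
  H = [[4, -1], [-1, 8]]
Verify stationarity: grad f(x*) = H x* + g = (0, 0).
Eigenvalues of H: 3.7639, 8.2361.
Both eigenvalues > 0, so H is positive definite -> x* is a strict local min.

min


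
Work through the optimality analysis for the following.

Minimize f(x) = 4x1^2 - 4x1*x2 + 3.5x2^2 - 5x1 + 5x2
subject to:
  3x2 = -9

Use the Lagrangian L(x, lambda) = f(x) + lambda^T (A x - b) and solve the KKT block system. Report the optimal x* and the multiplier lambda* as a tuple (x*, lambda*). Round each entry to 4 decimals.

Form the Lagrangian:
  L(x, lambda) = (1/2) x^T Q x + c^T x + lambda^T (A x - b)
Stationarity (grad_x L = 0): Q x + c + A^T lambda = 0.
Primal feasibility: A x = b.

This gives the KKT block system:
  [ Q   A^T ] [ x     ]   [-c ]
  [ A    0  ] [ lambda ] = [ b ]

Solving the linear system:
  x*      = (-0.875, -3)
  lambda* = (4.1667)
  f(x*)   = 13.4375

x* = (-0.875, -3), lambda* = (4.1667)


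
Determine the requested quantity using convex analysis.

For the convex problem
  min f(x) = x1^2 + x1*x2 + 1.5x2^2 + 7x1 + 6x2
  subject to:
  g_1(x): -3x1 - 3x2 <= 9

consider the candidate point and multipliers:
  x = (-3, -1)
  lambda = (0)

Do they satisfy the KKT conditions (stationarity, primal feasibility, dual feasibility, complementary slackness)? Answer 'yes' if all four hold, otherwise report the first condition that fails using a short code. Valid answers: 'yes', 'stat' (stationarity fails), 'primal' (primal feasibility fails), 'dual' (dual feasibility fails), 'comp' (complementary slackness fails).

Gradient of f: grad f(x) = Q x + c = (0, 0)
Constraint values g_i(x) = a_i^T x - b_i:
  g_1((-3, -1)) = 3
Stationarity residual: grad f(x) + sum_i lambda_i a_i = (0, 0)
  -> stationarity OK
Primal feasibility (all g_i <= 0): FAILS
Dual feasibility (all lambda_i >= 0): OK
Complementary slackness (lambda_i * g_i(x) = 0 for all i): OK

Verdict: the first failing condition is primal_feasibility -> primal.

primal


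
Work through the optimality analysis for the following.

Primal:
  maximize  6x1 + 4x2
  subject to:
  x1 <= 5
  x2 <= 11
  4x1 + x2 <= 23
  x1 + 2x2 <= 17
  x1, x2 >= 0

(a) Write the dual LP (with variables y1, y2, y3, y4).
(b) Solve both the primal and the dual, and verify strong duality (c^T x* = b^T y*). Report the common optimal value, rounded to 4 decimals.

The standard primal-dual pair for 'max c^T x s.t. A x <= b, x >= 0' is:
  Dual:  min b^T y  s.t.  A^T y >= c,  y >= 0.

So the dual LP is:
  minimize  5y1 + 11y2 + 23y3 + 17y4
  subject to:
    y1 + 4y3 + y4 >= 6
    y2 + y3 + 2y4 >= 4
    y1, y2, y3, y4 >= 0

Solving the primal: x* = (4.1429, 6.4286).
  primal value c^T x* = 50.5714.
Solving the dual: y* = (0, 0, 1.1429, 1.4286).
  dual value b^T y* = 50.5714.
Strong duality: c^T x* = b^T y*. Confirmed.

50.5714


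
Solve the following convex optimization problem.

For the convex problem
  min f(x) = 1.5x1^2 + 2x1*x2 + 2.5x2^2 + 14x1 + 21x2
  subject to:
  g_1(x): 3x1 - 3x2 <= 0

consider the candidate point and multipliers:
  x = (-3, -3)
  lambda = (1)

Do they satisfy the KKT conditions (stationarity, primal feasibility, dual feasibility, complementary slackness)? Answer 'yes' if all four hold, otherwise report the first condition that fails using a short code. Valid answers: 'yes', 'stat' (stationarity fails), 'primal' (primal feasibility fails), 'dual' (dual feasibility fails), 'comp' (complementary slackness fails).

Gradient of f: grad f(x) = Q x + c = (-1, 0)
Constraint values g_i(x) = a_i^T x - b_i:
  g_1((-3, -3)) = 0
Stationarity residual: grad f(x) + sum_i lambda_i a_i = (2, -3)
  -> stationarity FAILS
Primal feasibility (all g_i <= 0): OK
Dual feasibility (all lambda_i >= 0): OK
Complementary slackness (lambda_i * g_i(x) = 0 for all i): OK

Verdict: the first failing condition is stationarity -> stat.

stat


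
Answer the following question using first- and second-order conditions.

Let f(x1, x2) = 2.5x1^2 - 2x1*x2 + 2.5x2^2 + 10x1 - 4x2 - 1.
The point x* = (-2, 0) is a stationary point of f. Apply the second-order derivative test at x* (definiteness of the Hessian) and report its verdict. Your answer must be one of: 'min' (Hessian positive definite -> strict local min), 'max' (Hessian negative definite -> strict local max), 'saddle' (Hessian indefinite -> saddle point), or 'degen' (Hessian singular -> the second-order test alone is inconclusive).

Compute the Hessian H = grad^2 f:
  H = [[5, -2], [-2, 5]]
Verify stationarity: grad f(x*) = H x* + g = (0, 0).
Eigenvalues of H: 3, 7.
Both eigenvalues > 0, so H is positive definite -> x* is a strict local min.

min


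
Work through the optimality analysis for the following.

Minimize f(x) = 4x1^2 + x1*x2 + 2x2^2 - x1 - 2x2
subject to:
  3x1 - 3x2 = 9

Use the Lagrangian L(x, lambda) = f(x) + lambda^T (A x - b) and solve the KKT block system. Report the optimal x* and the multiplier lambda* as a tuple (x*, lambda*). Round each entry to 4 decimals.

Form the Lagrangian:
  L(x, lambda) = (1/2) x^T Q x + c^T x + lambda^T (A x - b)
Stationarity (grad_x L = 0): Q x + c + A^T lambda = 0.
Primal feasibility: A x = b.

This gives the KKT block system:
  [ Q   A^T ] [ x     ]   [-c ]
  [ A    0  ] [ lambda ] = [ b ]

Solving the linear system:
  x*      = (1.2857, -1.7143)
  lambda* = (-2.5238)
  f(x*)   = 12.4286

x* = (1.2857, -1.7143), lambda* = (-2.5238)


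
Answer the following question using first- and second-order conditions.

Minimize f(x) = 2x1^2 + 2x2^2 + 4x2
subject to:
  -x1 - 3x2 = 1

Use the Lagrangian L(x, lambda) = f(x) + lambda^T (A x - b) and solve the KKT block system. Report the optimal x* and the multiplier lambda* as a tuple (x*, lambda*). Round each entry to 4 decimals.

Form the Lagrangian:
  L(x, lambda) = (1/2) x^T Q x + c^T x + lambda^T (A x - b)
Stationarity (grad_x L = 0): Q x + c + A^T lambda = 0.
Primal feasibility: A x = b.

This gives the KKT block system:
  [ Q   A^T ] [ x     ]   [-c ]
  [ A    0  ] [ lambda ] = [ b ]

Solving the linear system:
  x*      = (0.2, -0.4)
  lambda* = (0.8)
  f(x*)   = -1.2

x* = (0.2, -0.4), lambda* = (0.8)


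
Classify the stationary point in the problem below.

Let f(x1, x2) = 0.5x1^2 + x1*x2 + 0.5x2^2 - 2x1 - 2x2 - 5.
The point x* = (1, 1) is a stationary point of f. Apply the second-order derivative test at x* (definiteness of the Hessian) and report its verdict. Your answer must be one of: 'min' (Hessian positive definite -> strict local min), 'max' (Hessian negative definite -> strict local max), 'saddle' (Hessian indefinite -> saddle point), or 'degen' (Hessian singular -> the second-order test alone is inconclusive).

Compute the Hessian H = grad^2 f:
  H = [[1, 1], [1, 1]]
Verify stationarity: grad f(x*) = H x* + g = (0, 0).
Eigenvalues of H: 0, 2.
H has a zero eigenvalue (singular; positive semidefinite but not definite), so H is neither positive definite, negative definite, nor indefinite. The second-order test alone is inconclusive -> degen.
(Indeed, f is constant along the null direction of H through x*, so x* is not a strict local extremum.)

degen


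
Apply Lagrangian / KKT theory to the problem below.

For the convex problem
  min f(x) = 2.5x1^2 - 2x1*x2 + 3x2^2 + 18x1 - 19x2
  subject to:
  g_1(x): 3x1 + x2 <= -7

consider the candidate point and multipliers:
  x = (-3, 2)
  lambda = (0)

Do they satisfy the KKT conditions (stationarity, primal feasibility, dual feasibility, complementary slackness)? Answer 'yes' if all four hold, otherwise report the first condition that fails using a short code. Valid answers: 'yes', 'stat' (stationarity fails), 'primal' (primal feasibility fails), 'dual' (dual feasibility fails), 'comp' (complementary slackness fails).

Gradient of f: grad f(x) = Q x + c = (-1, -1)
Constraint values g_i(x) = a_i^T x - b_i:
  g_1((-3, 2)) = 0
Stationarity residual: grad f(x) + sum_i lambda_i a_i = (-1, -1)
  -> stationarity FAILS
Primal feasibility (all g_i <= 0): OK
Dual feasibility (all lambda_i >= 0): OK
Complementary slackness (lambda_i * g_i(x) = 0 for all i): OK

Verdict: the first failing condition is stationarity -> stat.

stat


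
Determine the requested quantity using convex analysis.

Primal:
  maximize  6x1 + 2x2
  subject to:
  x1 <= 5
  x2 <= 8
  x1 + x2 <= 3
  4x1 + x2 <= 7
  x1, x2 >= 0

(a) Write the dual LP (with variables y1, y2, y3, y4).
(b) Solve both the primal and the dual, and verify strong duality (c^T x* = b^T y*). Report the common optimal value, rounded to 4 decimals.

The standard primal-dual pair for 'max c^T x s.t. A x <= b, x >= 0' is:
  Dual:  min b^T y  s.t.  A^T y >= c,  y >= 0.

So the dual LP is:
  minimize  5y1 + 8y2 + 3y3 + 7y4
  subject to:
    y1 + y3 + 4y4 >= 6
    y2 + y3 + y4 >= 2
    y1, y2, y3, y4 >= 0

Solving the primal: x* = (1.3333, 1.6667).
  primal value c^T x* = 11.3333.
Solving the dual: y* = (0, 0, 0.6667, 1.3333).
  dual value b^T y* = 11.3333.
Strong duality: c^T x* = b^T y*. Confirmed.

11.3333


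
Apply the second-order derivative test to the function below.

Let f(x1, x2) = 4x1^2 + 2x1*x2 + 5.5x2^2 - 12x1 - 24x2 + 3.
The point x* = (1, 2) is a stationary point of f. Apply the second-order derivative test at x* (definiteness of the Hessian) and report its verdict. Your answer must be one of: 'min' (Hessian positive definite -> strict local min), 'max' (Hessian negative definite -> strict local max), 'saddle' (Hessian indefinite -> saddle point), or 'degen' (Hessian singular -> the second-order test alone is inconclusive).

Compute the Hessian H = grad^2 f:
  H = [[8, 2], [2, 11]]
Verify stationarity: grad f(x*) = H x* + g = (0, 0).
Eigenvalues of H: 7, 12.
Both eigenvalues > 0, so H is positive definite -> x* is a strict local min.

min


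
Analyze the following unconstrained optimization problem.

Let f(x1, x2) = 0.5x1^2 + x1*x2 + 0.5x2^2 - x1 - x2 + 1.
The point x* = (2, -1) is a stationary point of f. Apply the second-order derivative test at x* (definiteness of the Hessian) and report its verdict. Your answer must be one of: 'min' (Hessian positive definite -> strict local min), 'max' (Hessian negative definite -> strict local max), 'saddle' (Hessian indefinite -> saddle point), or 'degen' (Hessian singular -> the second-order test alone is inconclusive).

Compute the Hessian H = grad^2 f:
  H = [[1, 1], [1, 1]]
Verify stationarity: grad f(x*) = H x* + g = (0, 0).
Eigenvalues of H: 0, 2.
H has a zero eigenvalue (singular; positive semidefinite but not definite), so H is neither positive definite, negative definite, nor indefinite. The second-order test alone is inconclusive -> degen.
(Indeed, f is constant along the null direction of H through x*, so x* is not a strict local extremum.)

degen


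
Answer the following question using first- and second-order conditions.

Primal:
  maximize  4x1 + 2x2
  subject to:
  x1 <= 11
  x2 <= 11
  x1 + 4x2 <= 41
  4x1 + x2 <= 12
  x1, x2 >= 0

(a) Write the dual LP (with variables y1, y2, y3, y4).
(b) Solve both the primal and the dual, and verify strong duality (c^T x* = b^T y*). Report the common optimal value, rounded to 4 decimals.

The standard primal-dual pair for 'max c^T x s.t. A x <= b, x >= 0' is:
  Dual:  min b^T y  s.t.  A^T y >= c,  y >= 0.

So the dual LP is:
  minimize  11y1 + 11y2 + 41y3 + 12y4
  subject to:
    y1 + y3 + 4y4 >= 4
    y2 + 4y3 + y4 >= 2
    y1, y2, y3, y4 >= 0

Solving the primal: x* = (0.4667, 10.1333).
  primal value c^T x* = 22.1333.
Solving the dual: y* = (0, 0, 0.2667, 0.9333).
  dual value b^T y* = 22.1333.
Strong duality: c^T x* = b^T y*. Confirmed.

22.1333


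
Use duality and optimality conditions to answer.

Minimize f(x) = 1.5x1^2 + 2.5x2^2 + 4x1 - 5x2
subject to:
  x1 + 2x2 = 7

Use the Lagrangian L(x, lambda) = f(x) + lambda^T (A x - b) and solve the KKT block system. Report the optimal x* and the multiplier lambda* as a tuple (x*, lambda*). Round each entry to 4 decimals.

Form the Lagrangian:
  L(x, lambda) = (1/2) x^T Q x + c^T x + lambda^T (A x - b)
Stationarity (grad_x L = 0): Q x + c + A^T lambda = 0.
Primal feasibility: A x = b.

This gives the KKT block system:
  [ Q   A^T ] [ x     ]   [-c ]
  [ A    0  ] [ lambda ] = [ b ]

Solving the linear system:
  x*      = (0.5294, 3.2353)
  lambda* = (-5.5882)
  f(x*)   = 12.5294

x* = (0.5294, 3.2353), lambda* = (-5.5882)


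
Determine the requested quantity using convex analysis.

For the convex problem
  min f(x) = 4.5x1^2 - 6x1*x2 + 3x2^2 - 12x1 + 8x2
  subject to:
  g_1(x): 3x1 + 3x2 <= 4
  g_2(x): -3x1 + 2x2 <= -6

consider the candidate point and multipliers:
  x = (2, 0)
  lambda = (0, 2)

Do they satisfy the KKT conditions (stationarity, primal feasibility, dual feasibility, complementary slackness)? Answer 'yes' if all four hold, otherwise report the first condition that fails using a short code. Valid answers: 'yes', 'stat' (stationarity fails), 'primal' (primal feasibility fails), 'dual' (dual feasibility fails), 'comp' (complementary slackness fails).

Gradient of f: grad f(x) = Q x + c = (6, -4)
Constraint values g_i(x) = a_i^T x - b_i:
  g_1((2, 0)) = 2
  g_2((2, 0)) = 0
Stationarity residual: grad f(x) + sum_i lambda_i a_i = (0, 0)
  -> stationarity OK
Primal feasibility (all g_i <= 0): FAILS
Dual feasibility (all lambda_i >= 0): OK
Complementary slackness (lambda_i * g_i(x) = 0 for all i): OK

Verdict: the first failing condition is primal_feasibility -> primal.

primal


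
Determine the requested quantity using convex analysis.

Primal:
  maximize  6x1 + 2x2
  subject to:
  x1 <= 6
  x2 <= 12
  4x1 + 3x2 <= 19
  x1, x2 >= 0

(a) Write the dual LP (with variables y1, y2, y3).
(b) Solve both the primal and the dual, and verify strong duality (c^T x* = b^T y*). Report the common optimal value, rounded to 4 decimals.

The standard primal-dual pair for 'max c^T x s.t. A x <= b, x >= 0' is:
  Dual:  min b^T y  s.t.  A^T y >= c,  y >= 0.

So the dual LP is:
  minimize  6y1 + 12y2 + 19y3
  subject to:
    y1 + 4y3 >= 6
    y2 + 3y3 >= 2
    y1, y2, y3 >= 0

Solving the primal: x* = (4.75, 0).
  primal value c^T x* = 28.5.
Solving the dual: y* = (0, 0, 1.5).
  dual value b^T y* = 28.5.
Strong duality: c^T x* = b^T y*. Confirmed.

28.5


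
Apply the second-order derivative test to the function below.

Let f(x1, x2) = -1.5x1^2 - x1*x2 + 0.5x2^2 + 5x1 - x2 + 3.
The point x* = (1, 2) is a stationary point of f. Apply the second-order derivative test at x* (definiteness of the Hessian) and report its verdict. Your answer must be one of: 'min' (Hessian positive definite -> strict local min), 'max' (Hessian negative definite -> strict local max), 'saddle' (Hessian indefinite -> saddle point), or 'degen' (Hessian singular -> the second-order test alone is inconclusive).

Compute the Hessian H = grad^2 f:
  H = [[-3, -1], [-1, 1]]
Verify stationarity: grad f(x*) = H x* + g = (0, 0).
Eigenvalues of H: -3.2361, 1.2361.
Eigenvalues have mixed signs, so H is indefinite -> x* is a saddle point.

saddle


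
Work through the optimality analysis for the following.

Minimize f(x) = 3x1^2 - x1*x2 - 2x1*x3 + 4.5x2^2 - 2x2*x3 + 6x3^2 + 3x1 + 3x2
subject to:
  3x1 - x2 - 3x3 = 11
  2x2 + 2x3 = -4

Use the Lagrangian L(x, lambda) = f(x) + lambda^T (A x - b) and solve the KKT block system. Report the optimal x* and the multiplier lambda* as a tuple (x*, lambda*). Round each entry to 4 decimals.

Form the Lagrangian:
  L(x, lambda) = (1/2) x^T Q x + c^T x + lambda^T (A x - b)
Stationarity (grad_x L = 0): Q x + c + A^T lambda = 0.
Primal feasibility: A x = b.

This gives the KKT block system:
  [ Q   A^T ] [ x     ]   [-c ]
  [ A    0  ] [ lambda ] = [ b ]

Solving the linear system:
  x*      = (2.2068, -0.8101, -1.1899)
  lambda* = (-6.4768, -1.1793)
  f(x*)   = 35.3586

x* = (2.2068, -0.8101, -1.1899), lambda* = (-6.4768, -1.1793)


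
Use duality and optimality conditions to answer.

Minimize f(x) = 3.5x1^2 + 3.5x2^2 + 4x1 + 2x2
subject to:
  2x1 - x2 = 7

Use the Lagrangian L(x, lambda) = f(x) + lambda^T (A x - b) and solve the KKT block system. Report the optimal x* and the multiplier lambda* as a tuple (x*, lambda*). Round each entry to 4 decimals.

Form the Lagrangian:
  L(x, lambda) = (1/2) x^T Q x + c^T x + lambda^T (A x - b)
Stationarity (grad_x L = 0): Q x + c + A^T lambda = 0.
Primal feasibility: A x = b.

This gives the KKT block system:
  [ Q   A^T ] [ x     ]   [-c ]
  [ A    0  ] [ lambda ] = [ b ]

Solving the linear system:
  x*      = (2.5714, -1.8571)
  lambda* = (-11)
  f(x*)   = 41.7857

x* = (2.5714, -1.8571), lambda* = (-11)


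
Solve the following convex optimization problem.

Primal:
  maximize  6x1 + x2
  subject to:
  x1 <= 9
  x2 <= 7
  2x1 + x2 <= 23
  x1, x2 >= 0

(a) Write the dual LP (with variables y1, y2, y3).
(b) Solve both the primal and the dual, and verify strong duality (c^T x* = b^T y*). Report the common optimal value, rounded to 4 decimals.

The standard primal-dual pair for 'max c^T x s.t. A x <= b, x >= 0' is:
  Dual:  min b^T y  s.t.  A^T y >= c,  y >= 0.

So the dual LP is:
  minimize  9y1 + 7y2 + 23y3
  subject to:
    y1 + 2y3 >= 6
    y2 + y3 >= 1
    y1, y2, y3 >= 0

Solving the primal: x* = (9, 5).
  primal value c^T x* = 59.
Solving the dual: y* = (4, 0, 1).
  dual value b^T y* = 59.
Strong duality: c^T x* = b^T y*. Confirmed.

59


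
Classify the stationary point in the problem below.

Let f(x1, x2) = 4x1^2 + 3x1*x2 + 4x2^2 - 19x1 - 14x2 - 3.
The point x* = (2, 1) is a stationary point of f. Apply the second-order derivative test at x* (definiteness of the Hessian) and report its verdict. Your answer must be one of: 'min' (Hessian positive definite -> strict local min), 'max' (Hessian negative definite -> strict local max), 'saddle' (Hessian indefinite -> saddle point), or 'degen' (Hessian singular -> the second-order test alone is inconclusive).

Compute the Hessian H = grad^2 f:
  H = [[8, 3], [3, 8]]
Verify stationarity: grad f(x*) = H x* + g = (0, 0).
Eigenvalues of H: 5, 11.
Both eigenvalues > 0, so H is positive definite -> x* is a strict local min.

min


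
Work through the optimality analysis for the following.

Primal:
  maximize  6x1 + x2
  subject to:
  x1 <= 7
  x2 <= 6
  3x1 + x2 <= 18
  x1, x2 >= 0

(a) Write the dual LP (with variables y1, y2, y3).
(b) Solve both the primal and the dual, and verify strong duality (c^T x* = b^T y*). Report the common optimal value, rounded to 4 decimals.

The standard primal-dual pair for 'max c^T x s.t. A x <= b, x >= 0' is:
  Dual:  min b^T y  s.t.  A^T y >= c,  y >= 0.

So the dual LP is:
  minimize  7y1 + 6y2 + 18y3
  subject to:
    y1 + 3y3 >= 6
    y2 + y3 >= 1
    y1, y2, y3 >= 0

Solving the primal: x* = (6, 0).
  primal value c^T x* = 36.
Solving the dual: y* = (0, 0, 2).
  dual value b^T y* = 36.
Strong duality: c^T x* = b^T y*. Confirmed.

36


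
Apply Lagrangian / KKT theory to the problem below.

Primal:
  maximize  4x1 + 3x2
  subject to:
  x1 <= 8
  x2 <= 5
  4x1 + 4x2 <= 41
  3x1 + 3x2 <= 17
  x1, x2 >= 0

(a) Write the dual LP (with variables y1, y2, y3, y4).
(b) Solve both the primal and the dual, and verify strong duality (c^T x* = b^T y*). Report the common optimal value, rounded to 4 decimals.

The standard primal-dual pair for 'max c^T x s.t. A x <= b, x >= 0' is:
  Dual:  min b^T y  s.t.  A^T y >= c,  y >= 0.

So the dual LP is:
  minimize  8y1 + 5y2 + 41y3 + 17y4
  subject to:
    y1 + 4y3 + 3y4 >= 4
    y2 + 4y3 + 3y4 >= 3
    y1, y2, y3, y4 >= 0

Solving the primal: x* = (5.6667, 0).
  primal value c^T x* = 22.6667.
Solving the dual: y* = (0, 0, 0, 1.3333).
  dual value b^T y* = 22.6667.
Strong duality: c^T x* = b^T y*. Confirmed.

22.6667


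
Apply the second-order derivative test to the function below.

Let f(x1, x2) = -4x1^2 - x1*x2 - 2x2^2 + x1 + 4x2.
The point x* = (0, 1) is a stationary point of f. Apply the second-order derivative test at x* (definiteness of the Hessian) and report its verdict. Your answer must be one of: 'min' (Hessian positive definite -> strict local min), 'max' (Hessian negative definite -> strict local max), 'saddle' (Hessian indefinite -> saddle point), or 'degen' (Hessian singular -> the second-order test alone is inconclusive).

Compute the Hessian H = grad^2 f:
  H = [[-8, -1], [-1, -4]]
Verify stationarity: grad f(x*) = H x* + g = (0, 0).
Eigenvalues of H: -8.2361, -3.7639.
Both eigenvalues < 0, so H is negative definite -> x* is a strict local max.

max


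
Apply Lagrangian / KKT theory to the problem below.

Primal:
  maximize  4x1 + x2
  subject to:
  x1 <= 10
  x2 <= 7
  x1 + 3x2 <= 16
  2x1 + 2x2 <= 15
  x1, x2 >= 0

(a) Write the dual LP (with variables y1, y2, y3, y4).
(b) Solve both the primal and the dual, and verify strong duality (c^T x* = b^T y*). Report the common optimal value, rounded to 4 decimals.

The standard primal-dual pair for 'max c^T x s.t. A x <= b, x >= 0' is:
  Dual:  min b^T y  s.t.  A^T y >= c,  y >= 0.

So the dual LP is:
  minimize  10y1 + 7y2 + 16y3 + 15y4
  subject to:
    y1 + y3 + 2y4 >= 4
    y2 + 3y3 + 2y4 >= 1
    y1, y2, y3, y4 >= 0

Solving the primal: x* = (7.5, 0).
  primal value c^T x* = 30.
Solving the dual: y* = (0, 0, 0, 2).
  dual value b^T y* = 30.
Strong duality: c^T x* = b^T y*. Confirmed.

30


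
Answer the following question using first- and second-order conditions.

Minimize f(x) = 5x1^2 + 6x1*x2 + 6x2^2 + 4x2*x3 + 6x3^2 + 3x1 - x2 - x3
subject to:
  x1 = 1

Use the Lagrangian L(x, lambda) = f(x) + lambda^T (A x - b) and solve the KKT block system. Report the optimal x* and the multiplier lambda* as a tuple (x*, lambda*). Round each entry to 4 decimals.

Form the Lagrangian:
  L(x, lambda) = (1/2) x^T Q x + c^T x + lambda^T (A x - b)
Stationarity (grad_x L = 0): Q x + c + A^T lambda = 0.
Primal feasibility: A x = b.

This gives the KKT block system:
  [ Q   A^T ] [ x     ]   [-c ]
  [ A    0  ] [ lambda ] = [ b ]

Solving the linear system:
  x*      = (1, -0.5, 0.25)
  lambda* = (-10)
  f(x*)   = 6.625

x* = (1, -0.5, 0.25), lambda* = (-10)


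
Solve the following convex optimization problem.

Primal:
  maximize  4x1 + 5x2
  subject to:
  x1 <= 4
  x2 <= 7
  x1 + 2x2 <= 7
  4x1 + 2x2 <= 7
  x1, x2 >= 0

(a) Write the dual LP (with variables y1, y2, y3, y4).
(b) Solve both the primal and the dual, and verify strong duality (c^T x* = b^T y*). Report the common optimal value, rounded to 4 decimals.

The standard primal-dual pair for 'max c^T x s.t. A x <= b, x >= 0' is:
  Dual:  min b^T y  s.t.  A^T y >= c,  y >= 0.

So the dual LP is:
  minimize  4y1 + 7y2 + 7y3 + 7y4
  subject to:
    y1 + y3 + 4y4 >= 4
    y2 + 2y3 + 2y4 >= 5
    y1, y2, y3, y4 >= 0

Solving the primal: x* = (0, 3.5).
  primal value c^T x* = 17.5.
Solving the dual: y* = (0, 0, 0, 2.5).
  dual value b^T y* = 17.5.
Strong duality: c^T x* = b^T y*. Confirmed.

17.5


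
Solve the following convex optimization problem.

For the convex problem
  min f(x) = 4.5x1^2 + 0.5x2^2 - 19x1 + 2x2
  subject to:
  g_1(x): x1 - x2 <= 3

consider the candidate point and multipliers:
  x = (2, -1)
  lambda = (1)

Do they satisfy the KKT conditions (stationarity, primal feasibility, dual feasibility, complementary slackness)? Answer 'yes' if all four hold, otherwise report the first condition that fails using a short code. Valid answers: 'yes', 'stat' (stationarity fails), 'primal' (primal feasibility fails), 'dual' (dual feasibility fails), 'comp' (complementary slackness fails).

Gradient of f: grad f(x) = Q x + c = (-1, 1)
Constraint values g_i(x) = a_i^T x - b_i:
  g_1((2, -1)) = 0
Stationarity residual: grad f(x) + sum_i lambda_i a_i = (0, 0)
  -> stationarity OK
Primal feasibility (all g_i <= 0): OK
Dual feasibility (all lambda_i >= 0): OK
Complementary slackness (lambda_i * g_i(x) = 0 for all i): OK

Verdict: yes, KKT holds.

yes


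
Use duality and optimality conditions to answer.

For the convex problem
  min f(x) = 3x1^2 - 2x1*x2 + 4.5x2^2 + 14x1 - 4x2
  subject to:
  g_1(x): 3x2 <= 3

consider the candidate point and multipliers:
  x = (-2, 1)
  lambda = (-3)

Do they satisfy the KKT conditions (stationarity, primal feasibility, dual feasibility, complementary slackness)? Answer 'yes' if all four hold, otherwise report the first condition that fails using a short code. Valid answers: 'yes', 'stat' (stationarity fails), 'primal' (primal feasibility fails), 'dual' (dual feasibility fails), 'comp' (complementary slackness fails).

Gradient of f: grad f(x) = Q x + c = (0, 9)
Constraint values g_i(x) = a_i^T x - b_i:
  g_1((-2, 1)) = 0
Stationarity residual: grad f(x) + sum_i lambda_i a_i = (0, 0)
  -> stationarity OK
Primal feasibility (all g_i <= 0): OK
Dual feasibility (all lambda_i >= 0): FAILS
Complementary slackness (lambda_i * g_i(x) = 0 for all i): OK

Verdict: the first failing condition is dual_feasibility -> dual.

dual


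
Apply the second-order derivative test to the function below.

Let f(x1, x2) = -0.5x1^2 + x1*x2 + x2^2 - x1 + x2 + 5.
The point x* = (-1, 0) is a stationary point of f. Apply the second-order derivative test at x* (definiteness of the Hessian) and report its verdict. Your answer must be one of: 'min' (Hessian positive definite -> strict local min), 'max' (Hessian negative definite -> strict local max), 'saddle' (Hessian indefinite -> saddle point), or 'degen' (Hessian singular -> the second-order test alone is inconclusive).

Compute the Hessian H = grad^2 f:
  H = [[-1, 1], [1, 2]]
Verify stationarity: grad f(x*) = H x* + g = (0, 0).
Eigenvalues of H: -1.3028, 2.3028.
Eigenvalues have mixed signs, so H is indefinite -> x* is a saddle point.

saddle


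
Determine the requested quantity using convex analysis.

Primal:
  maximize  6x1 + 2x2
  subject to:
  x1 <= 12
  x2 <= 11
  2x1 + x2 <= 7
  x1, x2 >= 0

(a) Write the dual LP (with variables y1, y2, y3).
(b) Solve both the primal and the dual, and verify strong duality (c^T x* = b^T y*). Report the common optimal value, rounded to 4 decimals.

The standard primal-dual pair for 'max c^T x s.t. A x <= b, x >= 0' is:
  Dual:  min b^T y  s.t.  A^T y >= c,  y >= 0.

So the dual LP is:
  minimize  12y1 + 11y2 + 7y3
  subject to:
    y1 + 2y3 >= 6
    y2 + y3 >= 2
    y1, y2, y3 >= 0

Solving the primal: x* = (3.5, 0).
  primal value c^T x* = 21.
Solving the dual: y* = (0, 0, 3).
  dual value b^T y* = 21.
Strong duality: c^T x* = b^T y*. Confirmed.

21


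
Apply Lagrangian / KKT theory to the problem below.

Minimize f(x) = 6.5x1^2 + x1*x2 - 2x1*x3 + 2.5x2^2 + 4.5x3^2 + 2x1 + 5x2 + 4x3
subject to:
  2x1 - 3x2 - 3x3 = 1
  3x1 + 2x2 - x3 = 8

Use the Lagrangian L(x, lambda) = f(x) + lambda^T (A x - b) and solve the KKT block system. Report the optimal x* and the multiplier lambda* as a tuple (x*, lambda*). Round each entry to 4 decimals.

Form the Lagrangian:
  L(x, lambda) = (1/2) x^T Q x + c^T x + lambda^T (A x - b)
Stationarity (grad_x L = 0): Q x + c + A^T lambda = 0.
Primal feasibility: A x = b.

This gives the KKT block system:
  [ Q   A^T ] [ x     ]   [-c ]
  [ A    0  ] [ lambda ] = [ b ]

Solving the linear system:
  x*      = (1.284, 1.5569, -1.0342)
  lambda* = (-0.187, -7.3146)
  f(x*)   = 32.4598

x* = (1.284, 1.5569, -1.0342), lambda* = (-0.187, -7.3146)
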